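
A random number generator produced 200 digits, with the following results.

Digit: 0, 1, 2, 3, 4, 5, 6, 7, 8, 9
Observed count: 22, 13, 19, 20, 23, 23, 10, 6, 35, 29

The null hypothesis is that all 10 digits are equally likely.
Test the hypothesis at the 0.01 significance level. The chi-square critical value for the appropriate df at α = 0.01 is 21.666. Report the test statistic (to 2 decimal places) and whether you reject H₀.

33.70; reject

Under H₀ each category has probability 1/10, so each expected count is 200/10 = 20.
0: (22 − 20)²/20 = 4/20 = 0.200
1: (13 − 20)²/20 = 49/20 = 2.450
2: (19 − 20)²/20 = 1/20 = 0.050
3: (20 − 20)²/20 = 0/20 = 0.000
4: (23 − 20)²/20 = 9/20 = 0.450
5: (23 − 20)²/20 = 9/20 = 0.450
6: (10 − 20)²/20 = 100/20 = 5.000
7: (6 − 20)²/20 = 196/20 = 9.800
8: (35 − 20)²/20 = 225/20 = 11.250
9: (29 − 20)²/20 = 81/20 = 4.050
Sum = 33.70
df = 9. Since 33.70 > 21.666, we reject H₀.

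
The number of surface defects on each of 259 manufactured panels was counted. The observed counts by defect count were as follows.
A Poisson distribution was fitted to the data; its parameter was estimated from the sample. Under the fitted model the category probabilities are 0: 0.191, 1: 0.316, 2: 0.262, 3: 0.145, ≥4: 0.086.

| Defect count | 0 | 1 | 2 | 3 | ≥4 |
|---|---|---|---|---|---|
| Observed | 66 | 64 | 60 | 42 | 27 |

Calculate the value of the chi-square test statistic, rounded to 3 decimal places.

11.853

Expected counts E_i = n·p_i: 259×0.191 = 49.469, 259×0.316 = 81.844, 259×0.262 = 67.858, 259×0.145 = 37.555, 259×0.086 = 22.274.
0: (66 − 49.469)²/49.469 = 273.273961/49.469 = 5.5241
1: (64 − 81.844)²/81.844 = 318.408336/81.844 = 3.8904
2: (60 − 67.858)²/67.858 = 61.748164/67.858 = 0.9100
3: (42 − 37.555)²/37.555 = 19.758025/37.555 = 0.5261
≥4: (27 − 22.274)²/22.274 = 22.335076/22.274 = 1.0027
Sum = 11.853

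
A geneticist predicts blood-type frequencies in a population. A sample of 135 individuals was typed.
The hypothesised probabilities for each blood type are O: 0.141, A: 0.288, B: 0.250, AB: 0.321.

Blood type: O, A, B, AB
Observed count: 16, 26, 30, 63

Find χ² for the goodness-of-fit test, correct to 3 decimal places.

Expected counts E_i = n·p_i: 135×0.141 = 19.035, 135×0.288 = 38.88, 135×0.250 = 33.75, 135×0.321 = 43.335.
χ² = (16−19.035)²/19.035 + (26−38.88)²/38.88 + (30−33.75)²/33.75 + (63−43.335)²/43.335
   = 0.4839 + 4.2668 + 0.4167 + 8.9238
Sum = 14.091

14.091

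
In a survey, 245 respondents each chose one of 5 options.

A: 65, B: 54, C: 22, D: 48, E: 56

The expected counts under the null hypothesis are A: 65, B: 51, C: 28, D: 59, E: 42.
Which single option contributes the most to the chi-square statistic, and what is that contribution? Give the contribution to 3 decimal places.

E, 4.667

χ² = (65−65)²/65 + (54−51)²/51 + (22−28)²/28 + (48−59)²/59 + (56−42)²/42
   = 0.0000 + 0.1765 + 1.2857 + 2.0508 + 4.6667
The largest term is for E: 4.667.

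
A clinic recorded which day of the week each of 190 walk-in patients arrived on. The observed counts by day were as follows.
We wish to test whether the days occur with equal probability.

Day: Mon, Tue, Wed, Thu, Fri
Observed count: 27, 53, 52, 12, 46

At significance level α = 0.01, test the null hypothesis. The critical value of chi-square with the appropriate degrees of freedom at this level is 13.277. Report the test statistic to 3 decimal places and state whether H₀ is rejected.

Under H₀ each category has probability 1/5, so each expected count is 190/5 = 38.
cat         O        E   (O−E)²/E
Mon        27       38     3.1842
Tue        53       38     5.9211
Wed        52       38     5.1579
Thu        12       38    17.7895
Fri        46       38     1.6842
Sum = 33.737
df = 4. Since 33.737 > 13.277, we reject H₀.

33.737; reject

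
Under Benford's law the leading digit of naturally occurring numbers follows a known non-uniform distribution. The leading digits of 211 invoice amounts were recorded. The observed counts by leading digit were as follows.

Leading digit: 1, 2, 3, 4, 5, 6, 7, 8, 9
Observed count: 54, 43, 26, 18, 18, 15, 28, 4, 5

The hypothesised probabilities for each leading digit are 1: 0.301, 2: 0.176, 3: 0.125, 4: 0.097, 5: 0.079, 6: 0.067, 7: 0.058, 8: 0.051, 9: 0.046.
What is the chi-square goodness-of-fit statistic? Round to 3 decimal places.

Expected counts E_i = n·p_i: 211×0.301 = 63.511, 211×0.176 = 37.136, 211×0.125 = 26.375, 211×0.097 = 20.467, 211×0.079 = 16.669, 211×0.067 = 14.137, 211×0.058 = 12.238, 211×0.051 = 10.761, 211×0.046 = 9.706.
1: (54 − 63.511)²/63.511 = 90.459121/63.511 = 1.4243
2: (43 − 37.136)²/37.136 = 34.386496/37.136 = 0.9260
3: (26 − 26.375)²/26.375 = 0.140625/26.375 = 0.0053
4: (18 − 20.467)²/20.467 = 6.086089/20.467 = 0.2974
5: (18 − 16.669)²/16.669 = 1.771561/16.669 = 0.1063
6: (15 − 14.137)²/14.137 = 0.744769/14.137 = 0.0527
7: (28 − 12.238)²/12.238 = 248.440644/12.238 = 20.3008
8: (4 − 10.761)²/10.761 = 45.711121/10.761 = 4.2479
9: (5 − 9.706)²/9.706 = 22.146436/9.706 = 2.2817
Sum = 29.642

29.642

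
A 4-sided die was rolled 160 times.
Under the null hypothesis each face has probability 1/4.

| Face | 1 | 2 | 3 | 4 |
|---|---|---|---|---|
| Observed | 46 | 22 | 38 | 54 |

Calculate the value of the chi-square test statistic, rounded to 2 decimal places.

14.00

Expected count for each of the 4 categories: 160/4 = 40.
χ² = (46−40)²/40 + (22−40)²/40 + (38−40)²/40 + (54−40)²/40
   = 0.900 + 8.100 + 0.100 + 4.900
Sum = 14.00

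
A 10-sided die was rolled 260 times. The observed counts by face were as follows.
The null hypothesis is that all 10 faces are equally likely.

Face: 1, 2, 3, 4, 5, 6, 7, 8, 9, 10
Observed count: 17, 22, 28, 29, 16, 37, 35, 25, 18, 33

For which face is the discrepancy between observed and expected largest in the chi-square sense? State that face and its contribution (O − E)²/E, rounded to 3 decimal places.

6, 4.654

Under H₀ each category has probability 1/10, so each expected count is 260/10 = 26.
χ² = (17−26)²/26 + (22−26)²/26 + (28−26)²/26 + (29−26)²/26 + (16−26)²/26 + (37−26)²/26 + (35−26)²/26 + (25−26)²/26 + (18−26)²/26 + (33−26)²/26
   = 3.1154 + 0.6154 + 0.1538 + 0.3462 + 3.8462 + 4.6538 + 3.1154 + 0.0385 + 2.4615 + 1.8846
The largest term is for 6: 4.654.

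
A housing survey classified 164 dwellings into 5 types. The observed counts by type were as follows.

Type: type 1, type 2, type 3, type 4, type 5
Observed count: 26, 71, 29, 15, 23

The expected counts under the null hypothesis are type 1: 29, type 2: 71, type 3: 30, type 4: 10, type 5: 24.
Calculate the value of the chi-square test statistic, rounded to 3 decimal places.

2.885

type 1: (26 − 29)²/29 = 9/29 = 0.3103
type 2: (71 − 71)²/71 = 0/71 = 0.0000
type 3: (29 − 30)²/30 = 1/30 = 0.0333
type 4: (15 − 10)²/10 = 25/10 = 2.5000
type 5: (23 − 24)²/24 = 1/24 = 0.0417
Sum = 2.885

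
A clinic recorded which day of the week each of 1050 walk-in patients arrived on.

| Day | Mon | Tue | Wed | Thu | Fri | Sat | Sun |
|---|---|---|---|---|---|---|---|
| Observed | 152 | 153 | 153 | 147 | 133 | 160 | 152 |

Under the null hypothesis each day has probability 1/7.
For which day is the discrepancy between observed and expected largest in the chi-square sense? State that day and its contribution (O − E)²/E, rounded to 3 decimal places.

Fri, 1.927

Under H₀ each category has probability 1/7, so each expected count is 1050/7 = 150.
Mon: (152 − 150)²/150 = 4/150 = 0.0267
Tue: (153 − 150)²/150 = 9/150 = 0.0600
Wed: (153 − 150)²/150 = 9/150 = 0.0600
Thu: (147 − 150)²/150 = 9/150 = 0.0600
Fri: (133 − 150)²/150 = 289/150 = 1.9267
Sat: (160 − 150)²/150 = 100/150 = 0.6667
Sun: (152 − 150)²/150 = 4/150 = 0.0267
The largest term is for Fri: 1.927.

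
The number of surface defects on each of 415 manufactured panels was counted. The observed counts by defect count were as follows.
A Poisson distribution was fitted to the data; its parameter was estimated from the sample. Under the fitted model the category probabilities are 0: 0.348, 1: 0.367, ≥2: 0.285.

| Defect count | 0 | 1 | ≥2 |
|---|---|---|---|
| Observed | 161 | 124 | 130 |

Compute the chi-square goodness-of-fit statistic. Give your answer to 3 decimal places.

Expected counts E_i = n·p_i: 415×0.348 = 144.42, 415×0.367 = 152.305, 415×0.285 = 118.275.
cat         O        E   (O−E)²/E
0         161   144.42     1.9035
1         124  152.305     5.2603
≥2        130  118.275     1.1623
Sum = 8.326

8.326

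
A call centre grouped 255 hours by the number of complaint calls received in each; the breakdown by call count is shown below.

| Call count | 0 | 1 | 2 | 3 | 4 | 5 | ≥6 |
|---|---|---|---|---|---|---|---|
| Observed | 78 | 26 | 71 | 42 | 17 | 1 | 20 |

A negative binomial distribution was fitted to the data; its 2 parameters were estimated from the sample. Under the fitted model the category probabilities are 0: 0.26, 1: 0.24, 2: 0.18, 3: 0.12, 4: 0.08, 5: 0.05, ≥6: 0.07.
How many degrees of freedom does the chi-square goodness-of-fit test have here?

4

There are k = 7 categories and 2 parameters estimated from the data, so df = 7 − 1 − 2 = 4.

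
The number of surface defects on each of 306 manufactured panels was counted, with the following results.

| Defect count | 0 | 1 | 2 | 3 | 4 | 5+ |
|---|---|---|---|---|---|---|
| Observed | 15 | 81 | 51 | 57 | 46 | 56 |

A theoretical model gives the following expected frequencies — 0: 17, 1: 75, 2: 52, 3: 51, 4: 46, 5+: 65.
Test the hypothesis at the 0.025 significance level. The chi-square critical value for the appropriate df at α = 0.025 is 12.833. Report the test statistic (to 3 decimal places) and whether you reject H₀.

2.687; do not reject

0: (15 − 17)²/17 = 4/17 = 0.2353
1: (81 − 75)²/75 = 36/75 = 0.4800
2: (51 − 52)²/52 = 1/52 = 0.0192
3: (57 − 51)²/51 = 36/51 = 0.7059
4: (46 − 46)²/46 = 0/46 = 0.0000
5+: (56 − 65)²/65 = 81/65 = 1.2462
Sum = 2.687
df = 5. Since 2.687 < 12.833, we do not reject H₀.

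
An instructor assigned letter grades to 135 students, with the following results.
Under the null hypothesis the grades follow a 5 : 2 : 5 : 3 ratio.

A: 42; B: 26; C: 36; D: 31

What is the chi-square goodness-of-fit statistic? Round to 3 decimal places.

6.148

Ratio total = 15. Expected counts: 135×5/15 = 45, 135×2/15 = 18, 135×5/15 = 45, 135×3/15 = 27.
χ² = (42−45)²/45 + (26−18)²/18 + (36−45)²/45 + (31−27)²/27
   = 0.2000 + 3.5556 + 1.8000 + 0.5926
Sum = 6.148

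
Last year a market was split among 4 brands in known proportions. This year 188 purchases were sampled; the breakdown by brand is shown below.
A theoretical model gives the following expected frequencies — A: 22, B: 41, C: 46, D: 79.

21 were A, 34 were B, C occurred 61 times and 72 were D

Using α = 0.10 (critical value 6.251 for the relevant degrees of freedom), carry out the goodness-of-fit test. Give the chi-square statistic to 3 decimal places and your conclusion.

cat         O        E   (O−E)²/E
A          21       22     0.0455
B          34       41     1.1951
C          61       46     4.8913
D          72       79     0.6203
Sum = 6.752
df = 3. Since 6.752 > 6.251, we reject H₀.

6.752; reject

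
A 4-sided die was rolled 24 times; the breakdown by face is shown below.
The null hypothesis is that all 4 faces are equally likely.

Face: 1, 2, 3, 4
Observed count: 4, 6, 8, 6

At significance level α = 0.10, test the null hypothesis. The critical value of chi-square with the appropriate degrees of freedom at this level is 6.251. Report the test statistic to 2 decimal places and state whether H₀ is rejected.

Under H₀ each category has probability 1/4, so each expected count is 24/4 = 6.
1: (4 − 6)²/6 = 4/6 = 0.667
2: (6 − 6)²/6 = 0/6 = 0.000
3: (8 − 6)²/6 = 4/6 = 0.667
4: (6 − 6)²/6 = 0/6 = 0.000
Sum = 1.33
df = 3. Since 1.33 < 6.251, we do not reject H₀.

1.33; do not reject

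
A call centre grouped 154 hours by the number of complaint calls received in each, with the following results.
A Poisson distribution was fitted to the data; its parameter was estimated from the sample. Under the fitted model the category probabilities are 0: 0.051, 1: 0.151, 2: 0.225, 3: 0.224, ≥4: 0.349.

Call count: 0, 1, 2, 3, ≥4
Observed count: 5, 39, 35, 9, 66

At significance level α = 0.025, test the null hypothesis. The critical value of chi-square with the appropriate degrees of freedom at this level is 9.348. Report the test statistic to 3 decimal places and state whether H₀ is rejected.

33.341; reject

Expected counts E_i = n·p_i: 154×0.051 = 7.854, 154×0.151 = 23.254, 154×0.225 = 34.65, 154×0.224 = 34.496, 154×0.349 = 53.746.
cat         O        E   (O−E)²/E
0           5    7.854     1.0371
1          39   23.254    10.6621
2          35    34.65     0.0035
3           9   34.496    18.8441
≥4         66   53.746     2.7939
Sum = 33.341
df = 3. Since 33.341 > 9.348, we reject H₀.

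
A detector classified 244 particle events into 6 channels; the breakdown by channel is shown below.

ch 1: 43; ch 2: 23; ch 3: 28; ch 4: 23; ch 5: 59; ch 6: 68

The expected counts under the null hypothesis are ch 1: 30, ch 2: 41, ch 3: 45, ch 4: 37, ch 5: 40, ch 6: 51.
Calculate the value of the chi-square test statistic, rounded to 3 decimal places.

39.947

ch 1: (43 − 30)²/30 = 169/30 = 5.6333
ch 2: (23 − 41)²/41 = 324/41 = 7.9024
ch 3: (28 − 45)²/45 = 289/45 = 6.4222
ch 4: (23 − 37)²/37 = 196/37 = 5.2973
ch 5: (59 − 40)²/40 = 361/40 = 9.0250
ch 6: (68 − 51)²/51 = 289/51 = 5.6667
Sum = 39.947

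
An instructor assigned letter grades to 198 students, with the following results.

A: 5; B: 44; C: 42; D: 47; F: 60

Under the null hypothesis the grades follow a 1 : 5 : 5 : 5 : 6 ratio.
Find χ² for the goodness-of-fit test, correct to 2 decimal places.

Ratio total = 22. Expected counts: 198×1/22 = 9, 198×5/22 = 45, 198×5/22 = 45, 198×5/22 = 45, 198×6/22 = 54.
A: (5 − 9)²/9 = 16/9 = 1.778
B: (44 − 45)²/45 = 1/45 = 0.022
C: (42 − 45)²/45 = 9/45 = 0.200
D: (47 − 45)²/45 = 4/45 = 0.089
F: (60 − 54)²/54 = 36/54 = 0.667
Sum = 2.76

2.76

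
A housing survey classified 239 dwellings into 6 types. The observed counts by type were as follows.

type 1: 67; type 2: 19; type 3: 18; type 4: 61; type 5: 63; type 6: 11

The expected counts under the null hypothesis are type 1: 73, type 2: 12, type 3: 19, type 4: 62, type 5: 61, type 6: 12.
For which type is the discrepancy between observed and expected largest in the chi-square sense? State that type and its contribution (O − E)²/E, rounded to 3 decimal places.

type 2, 4.083

cat         O        E   (O−E)²/E
type 1     67       73     0.4932
type 2     19       12     4.0833
type 3     18       19     0.0526
type 4     61       62     0.0161
type 5     63       61     0.0656
type 6     11       12     0.0833
The largest term is for type 2: 4.083.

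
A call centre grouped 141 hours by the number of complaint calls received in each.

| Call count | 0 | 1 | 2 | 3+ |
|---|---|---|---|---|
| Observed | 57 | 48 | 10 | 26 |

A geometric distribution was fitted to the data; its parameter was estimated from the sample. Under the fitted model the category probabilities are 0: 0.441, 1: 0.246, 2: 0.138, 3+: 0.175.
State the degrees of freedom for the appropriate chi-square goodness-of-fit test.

2

There are k = 4 categories and 1 parameter estimated from the data, so df = 4 − 1 − 1 = 2.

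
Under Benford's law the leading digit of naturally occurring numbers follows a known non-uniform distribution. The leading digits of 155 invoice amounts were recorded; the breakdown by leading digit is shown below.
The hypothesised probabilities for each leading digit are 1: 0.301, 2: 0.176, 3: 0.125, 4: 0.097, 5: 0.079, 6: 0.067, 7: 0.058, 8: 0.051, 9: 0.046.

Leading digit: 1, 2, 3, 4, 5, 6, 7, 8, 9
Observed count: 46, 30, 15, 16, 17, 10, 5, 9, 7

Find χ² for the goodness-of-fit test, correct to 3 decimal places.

Expected counts E_i = n·p_i: 155×0.301 = 46.655, 155×0.176 = 27.28, 155×0.125 = 19.375, 155×0.097 = 15.035, 155×0.079 = 12.245, 155×0.067 = 10.385, 155×0.058 = 8.99, 155×0.051 = 7.905, 155×0.046 = 7.13.
cat         O        E   (O−E)²/E
1          46   46.655     0.0092
2          30    27.28     0.2712
3          15   19.375     0.9879
4          16   15.035     0.0619
5          17   12.245     1.8465
6          10   10.385     0.0143
7           5     8.99     1.7709
8           9    7.905     0.1517
9           7     7.13     0.0024
Sum = 5.116

5.116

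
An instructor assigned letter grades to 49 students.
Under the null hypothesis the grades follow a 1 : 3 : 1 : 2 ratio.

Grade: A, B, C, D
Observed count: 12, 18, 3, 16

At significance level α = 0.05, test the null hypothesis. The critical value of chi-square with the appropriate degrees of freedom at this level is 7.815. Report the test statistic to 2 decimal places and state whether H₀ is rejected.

Ratio total = 7. Expected counts: 49×1/7 = 7, 49×3/7 = 21, 49×1/7 = 7, 49×2/7 = 14.
cat         O        E   (O−E)²/E
A          12        7      3.571
B          18       21      0.429
C           3        7      2.286
D          16       14      0.286
Sum = 6.57
df = 3. Since 6.57 < 7.815, we do not reject H₀.

6.57; do not reject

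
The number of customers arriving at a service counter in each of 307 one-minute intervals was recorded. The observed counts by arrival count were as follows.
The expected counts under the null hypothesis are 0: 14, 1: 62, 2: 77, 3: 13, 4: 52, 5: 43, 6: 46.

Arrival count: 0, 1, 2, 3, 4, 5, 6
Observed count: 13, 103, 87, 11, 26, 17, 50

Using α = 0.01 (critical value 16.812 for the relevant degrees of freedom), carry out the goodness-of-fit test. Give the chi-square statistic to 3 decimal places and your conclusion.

χ² = (13−14)²/14 + (103−62)²/62 + (87−77)²/77 + (11−13)²/13 + (26−52)²/52 + (17−43)²/43 + (50−46)²/46
   = 0.0714 + 27.1129 + 1.2987 + 0.3077 + 13.0000 + 15.7209 + 0.3478
Sum = 57.859
df = 6. Since 57.859 > 16.812, we reject H₀.

57.859; reject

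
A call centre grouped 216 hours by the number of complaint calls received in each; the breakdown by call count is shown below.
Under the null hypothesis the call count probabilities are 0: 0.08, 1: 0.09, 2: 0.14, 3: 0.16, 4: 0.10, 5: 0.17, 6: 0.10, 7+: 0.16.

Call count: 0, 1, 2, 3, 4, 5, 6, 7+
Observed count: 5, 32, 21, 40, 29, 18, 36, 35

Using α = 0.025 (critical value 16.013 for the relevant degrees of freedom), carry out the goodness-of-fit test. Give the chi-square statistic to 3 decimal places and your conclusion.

Expected counts E_i = n·p_i: 216×0.08 = 17.28, 216×0.09 = 19.44, 216×0.14 = 30.24, 216×0.16 = 34.56, 216×0.10 = 21.6, 216×0.17 = 36.72, 216×0.10 = 21.6, 216×0.16 = 34.56.
χ² = (5−17.28)²/17.28 + (32−19.44)²/19.44 + (21−30.24)²/30.24 + (40−34.56)²/34.56 + (29−21.6)²/21.6 + (18−36.72)²/36.72 + (36−21.6)²/21.6 + (35−34.56)²/34.56
   = 8.7268 + 8.1149 + 2.8233 + 0.8563 + 2.5352 + 9.5435 + 9.6000 + 0.0056
Sum = 42.206
df = 7. Since 42.206 > 16.013, we reject H₀.

42.206; reject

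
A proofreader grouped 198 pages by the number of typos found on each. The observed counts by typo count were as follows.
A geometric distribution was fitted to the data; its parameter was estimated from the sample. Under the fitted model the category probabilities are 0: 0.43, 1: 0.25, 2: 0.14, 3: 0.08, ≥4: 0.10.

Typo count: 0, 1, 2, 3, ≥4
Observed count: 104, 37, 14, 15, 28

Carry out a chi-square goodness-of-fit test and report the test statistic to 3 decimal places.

17.566

Expected counts E_i = n·p_i: 198×0.43 = 85.14, 198×0.25 = 49.5, 198×0.14 = 27.72, 198×0.08 = 15.84, 198×0.10 = 19.8.
χ² = (104−85.14)²/85.14 + (37−49.5)²/49.5 + (14−27.72)²/27.72 + (15−15.84)²/15.84 + (28−19.8)²/19.8
   = 4.1778 + 3.1566 + 6.7907 + 0.0445 + 3.3960
Sum = 17.566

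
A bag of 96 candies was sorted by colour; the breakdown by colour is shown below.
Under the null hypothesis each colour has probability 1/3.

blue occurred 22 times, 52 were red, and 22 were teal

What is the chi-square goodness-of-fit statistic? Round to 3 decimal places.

Expected count for each of the 3 categories: 96/3 = 32.
blue: (22 − 32)²/32 = 100/32 = 3.1250
red: (52 − 32)²/32 = 400/32 = 12.5000
teal: (22 − 32)²/32 = 100/32 = 3.1250
Sum = 18.750

18.750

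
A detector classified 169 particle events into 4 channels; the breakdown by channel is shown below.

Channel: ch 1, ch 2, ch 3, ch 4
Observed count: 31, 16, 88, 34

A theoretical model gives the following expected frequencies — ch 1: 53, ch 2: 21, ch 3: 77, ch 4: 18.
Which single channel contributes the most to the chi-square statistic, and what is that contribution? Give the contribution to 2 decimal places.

cat         O        E   (O−E)²/E
ch 1       31       53      9.132
ch 2       16       21      1.190
ch 3       88       77      1.571
ch 4       34       18     14.222
The largest term is for ch 4: 14.22.

ch 4, 14.22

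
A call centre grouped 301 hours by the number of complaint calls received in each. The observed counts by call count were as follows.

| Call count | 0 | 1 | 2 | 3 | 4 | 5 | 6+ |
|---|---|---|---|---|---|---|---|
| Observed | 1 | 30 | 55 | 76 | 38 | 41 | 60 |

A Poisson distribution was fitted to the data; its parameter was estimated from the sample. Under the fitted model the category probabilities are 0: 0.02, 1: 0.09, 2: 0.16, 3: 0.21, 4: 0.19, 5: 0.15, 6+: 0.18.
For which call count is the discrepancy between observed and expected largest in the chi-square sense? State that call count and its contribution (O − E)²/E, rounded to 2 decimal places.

Expected counts E_i = n·p_i: 301×0.02 = 6.02, 301×0.09 = 27.09, 301×0.16 = 48.16, 301×0.21 = 63.21, 301×0.19 = 57.19, 301×0.15 = 45.15, 301×0.18 = 54.18.
0: (1 − 6.02)²/6.02 = 25.2004/6.02 = 4.186
1: (30 − 27.09)²/27.09 = 8.4681/27.09 = 0.313
2: (55 − 48.16)²/48.16 = 46.7856/48.16 = 0.971
3: (76 − 63.21)²/63.21 = 163.5841/63.21 = 2.588
4: (38 − 57.19)²/57.19 = 368.2561/57.19 = 6.439
5: (41 − 45.15)²/45.15 = 17.2225/45.15 = 0.381
6+: (60 − 54.18)²/54.18 = 33.8724/54.18 = 0.625
The largest term is for 4: 6.44.

4, 6.44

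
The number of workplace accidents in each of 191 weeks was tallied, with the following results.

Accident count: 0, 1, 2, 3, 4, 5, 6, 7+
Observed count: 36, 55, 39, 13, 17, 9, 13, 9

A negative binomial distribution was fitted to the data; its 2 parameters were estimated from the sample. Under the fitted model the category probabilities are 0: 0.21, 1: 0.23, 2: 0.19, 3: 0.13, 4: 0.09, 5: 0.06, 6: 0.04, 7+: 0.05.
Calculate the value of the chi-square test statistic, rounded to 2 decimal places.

13.37

Expected counts E_i = n·p_i: 191×0.21 = 40.11, 191×0.23 = 43.93, 191×0.19 = 36.29, 191×0.13 = 24.83, 191×0.09 = 17.19, 191×0.06 = 11.46, 191×0.04 = 7.64, 191×0.05 = 9.55.
cat         O        E   (O−E)²/E
0          36    40.11      0.421
1          55    43.93      2.790
2          39    36.29      0.202
3          13    24.83      5.636
4          17    17.19      0.002
5           9    11.46      0.528
6          13     7.64      3.760
7+          9     9.55      0.032
Sum = 13.37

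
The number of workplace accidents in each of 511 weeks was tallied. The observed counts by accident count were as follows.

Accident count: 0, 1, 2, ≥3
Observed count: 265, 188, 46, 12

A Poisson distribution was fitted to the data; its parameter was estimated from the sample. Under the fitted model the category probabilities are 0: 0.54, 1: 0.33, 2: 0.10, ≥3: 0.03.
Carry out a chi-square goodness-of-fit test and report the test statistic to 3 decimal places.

3.891

Expected counts E_i = n·p_i: 511×0.54 = 275.94, 511×0.33 = 168.63, 511×0.10 = 51.1, 511×0.03 = 15.33.
cat         O        E   (O−E)²/E
0         265   275.94     0.4337
1         188   168.63     2.2250
2          46     51.1     0.5090
≥3         12    15.33     0.7233
Sum = 3.891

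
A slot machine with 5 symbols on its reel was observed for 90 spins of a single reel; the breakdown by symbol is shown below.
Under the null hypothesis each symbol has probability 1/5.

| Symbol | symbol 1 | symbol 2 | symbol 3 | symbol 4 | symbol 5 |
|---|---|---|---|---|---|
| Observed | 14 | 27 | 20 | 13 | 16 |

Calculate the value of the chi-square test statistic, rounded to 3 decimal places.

Under H₀ each category has probability 1/5, so each expected count is 90/5 = 18.
symbol 1: (14 − 18)²/18 = 16/18 = 0.8889
symbol 2: (27 − 18)²/18 = 81/18 = 4.5000
symbol 3: (20 − 18)²/18 = 4/18 = 0.2222
symbol 4: (13 − 18)²/18 = 25/18 = 1.3889
symbol 5: (16 − 18)²/18 = 4/18 = 0.2222
Sum = 7.222

7.222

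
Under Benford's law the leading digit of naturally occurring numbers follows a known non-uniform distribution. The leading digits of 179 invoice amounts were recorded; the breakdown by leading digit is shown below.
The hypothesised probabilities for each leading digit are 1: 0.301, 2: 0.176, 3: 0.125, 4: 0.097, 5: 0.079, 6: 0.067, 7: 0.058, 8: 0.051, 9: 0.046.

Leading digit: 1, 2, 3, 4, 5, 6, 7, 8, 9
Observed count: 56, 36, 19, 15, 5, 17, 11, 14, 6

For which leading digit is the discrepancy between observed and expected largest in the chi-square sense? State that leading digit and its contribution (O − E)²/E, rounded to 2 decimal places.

5, 5.91

Expected counts E_i = n·p_i: 179×0.301 = 53.879, 179×0.176 = 31.504, 179×0.125 = 22.375, 179×0.097 = 17.363, 179×0.079 = 14.141, 179×0.067 = 11.993, 179×0.058 = 10.382, 179×0.051 = 9.129, 179×0.046 = 8.234.
1: (56 − 53.879)²/53.879 = 4.498641/53.879 = 0.083
2: (36 − 31.504)²/31.504 = 20.214016/31.504 = 0.642
3: (19 − 22.375)²/22.375 = 11.390625/22.375 = 0.509
4: (15 − 17.363)²/17.363 = 5.583769/17.363 = 0.322
5: (5 − 14.141)²/14.141 = 83.557881/14.141 = 5.909
6: (17 − 11.993)²/11.993 = 25.070049/11.993 = 2.090
7: (11 − 10.382)²/10.382 = 0.381924/10.382 = 0.037
8: (14 − 9.129)²/9.129 = 23.726641/9.129 = 2.599
9: (6 − 8.234)²/8.234 = 4.990756/8.234 = 0.606
The largest term is for 5: 5.91.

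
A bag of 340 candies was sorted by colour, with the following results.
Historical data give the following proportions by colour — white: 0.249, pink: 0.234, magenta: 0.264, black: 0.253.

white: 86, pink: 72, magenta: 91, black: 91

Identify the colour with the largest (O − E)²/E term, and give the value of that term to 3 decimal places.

Expected counts E_i = n·p_i: 340×0.249 = 84.66, 340×0.234 = 79.56, 340×0.264 = 89.76, 340×0.253 = 86.02.
cat          O        E   (O−E)²/E
white       86    84.66     0.0212
pink        72    79.56     0.7184
magenta     91    89.76     0.0171
black       91    86.02     0.2883
The largest term is for pink: 0.718.

pink, 0.718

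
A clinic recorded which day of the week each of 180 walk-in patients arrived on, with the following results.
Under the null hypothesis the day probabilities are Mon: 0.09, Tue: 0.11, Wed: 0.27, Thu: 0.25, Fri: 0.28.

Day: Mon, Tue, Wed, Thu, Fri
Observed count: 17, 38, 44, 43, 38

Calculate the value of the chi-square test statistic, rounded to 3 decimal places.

20.344

Expected counts E_i = n·p_i: 180×0.09 = 16.2, 180×0.11 = 19.8, 180×0.27 = 48.6, 180×0.25 = 45, 180×0.28 = 50.4.
Mon: (17 − 16.2)²/16.2 = 0.64/16.2 = 0.0395
Tue: (38 − 19.8)²/19.8 = 331.24/19.8 = 16.7293
Wed: (44 − 48.6)²/48.6 = 21.16/48.6 = 0.4354
Thu: (43 − 45)²/45 = 4/45 = 0.0889
Fri: (38 − 50.4)²/50.4 = 153.76/50.4 = 3.0508
Sum = 20.344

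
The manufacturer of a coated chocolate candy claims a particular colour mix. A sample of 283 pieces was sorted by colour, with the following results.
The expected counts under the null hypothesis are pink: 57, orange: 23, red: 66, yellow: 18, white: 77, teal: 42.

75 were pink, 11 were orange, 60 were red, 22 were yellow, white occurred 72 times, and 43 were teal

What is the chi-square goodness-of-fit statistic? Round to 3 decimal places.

cat         O        E   (O−E)²/E
pink       75       57     5.6842
orange     11       23     6.2609
red        60       66     0.5455
yellow     22       18     0.8889
white      72       77     0.3247
teal       43       42     0.0238
Sum = 13.728

13.728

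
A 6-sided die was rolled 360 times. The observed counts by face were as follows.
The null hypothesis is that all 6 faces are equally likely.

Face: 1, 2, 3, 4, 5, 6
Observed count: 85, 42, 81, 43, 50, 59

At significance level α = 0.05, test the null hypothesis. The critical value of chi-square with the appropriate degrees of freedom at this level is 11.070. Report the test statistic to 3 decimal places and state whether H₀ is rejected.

Under H₀ each category has probability 1/6, so each expected count is 360/6 = 60.
1: (85 − 60)²/60 = 625/60 = 10.4167
2: (42 − 60)²/60 = 324/60 = 5.4000
3: (81 − 60)²/60 = 441/60 = 7.3500
4: (43 − 60)²/60 = 289/60 = 4.8167
5: (50 − 60)²/60 = 100/60 = 1.6667
6: (59 − 60)²/60 = 1/60 = 0.0167
Sum = 29.667
df = 5. Since 29.667 > 11.070, we reject H₀.

29.667; reject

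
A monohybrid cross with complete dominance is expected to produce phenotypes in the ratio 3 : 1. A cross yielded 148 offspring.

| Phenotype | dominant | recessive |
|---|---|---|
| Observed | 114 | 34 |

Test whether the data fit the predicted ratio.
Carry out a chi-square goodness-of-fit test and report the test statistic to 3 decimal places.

0.324

Ratio total = 4. Expected counts: 148×3/4 = 111, 148×1/4 = 37.
χ² = (114−111)²/111 + (34−37)²/37
   = 0.0811 + 0.2432
Sum = 0.324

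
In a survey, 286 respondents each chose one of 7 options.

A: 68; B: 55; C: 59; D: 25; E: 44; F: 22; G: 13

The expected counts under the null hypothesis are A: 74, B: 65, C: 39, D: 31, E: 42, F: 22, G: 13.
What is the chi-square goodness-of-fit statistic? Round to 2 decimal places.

χ² = (68−74)²/74 + (55−65)²/65 + (59−39)²/39 + (25−31)²/31 + (44−42)²/42 + (22−22)²/22 + (13−13)²/13
   = 0.486 + 1.538 + 10.256 + 1.161 + 0.095 + 0.000 + 0.000
Sum = 13.54

13.54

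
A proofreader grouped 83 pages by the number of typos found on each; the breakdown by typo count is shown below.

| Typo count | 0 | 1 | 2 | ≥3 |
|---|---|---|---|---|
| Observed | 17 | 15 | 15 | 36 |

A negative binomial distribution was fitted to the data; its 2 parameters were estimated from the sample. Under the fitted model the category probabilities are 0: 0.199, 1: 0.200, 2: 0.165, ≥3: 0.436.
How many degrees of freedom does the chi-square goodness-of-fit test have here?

1

There are k = 4 categories and 2 parameters estimated from the data, so df = 4 − 1 − 2 = 1.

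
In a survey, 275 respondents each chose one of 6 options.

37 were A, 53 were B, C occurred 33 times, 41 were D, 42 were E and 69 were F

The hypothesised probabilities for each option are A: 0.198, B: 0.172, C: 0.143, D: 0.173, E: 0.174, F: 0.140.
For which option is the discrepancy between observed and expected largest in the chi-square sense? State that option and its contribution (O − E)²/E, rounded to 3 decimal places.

F, 24.162

Expected counts E_i = n·p_i: 275×0.198 = 54.45, 275×0.172 = 47.3, 275×0.143 = 39.325, 275×0.173 = 47.575, 275×0.174 = 47.85, 275×0.140 = 38.5.
cat         O        E   (O−E)²/E
A          37    54.45     5.5923
B          53     47.3     0.6869
C          33   39.325     1.0173
D          41   47.575     0.9087
E          42    47.85     0.7152
F          69     38.5    24.1623
The largest term is for F: 24.162.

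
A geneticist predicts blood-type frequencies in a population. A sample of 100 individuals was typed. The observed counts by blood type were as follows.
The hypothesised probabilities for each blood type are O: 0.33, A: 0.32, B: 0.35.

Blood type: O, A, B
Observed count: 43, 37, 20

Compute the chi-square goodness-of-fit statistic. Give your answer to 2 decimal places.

10.24

Expected counts E_i = n·p_i: 100×0.33 = 33, 100×0.32 = 32, 100×0.35 = 35.
O: (43 − 33)²/33 = 100/33 = 3.030
A: (37 − 32)²/32 = 25/32 = 0.781
B: (20 − 35)²/35 = 225/35 = 6.429
Sum = 10.24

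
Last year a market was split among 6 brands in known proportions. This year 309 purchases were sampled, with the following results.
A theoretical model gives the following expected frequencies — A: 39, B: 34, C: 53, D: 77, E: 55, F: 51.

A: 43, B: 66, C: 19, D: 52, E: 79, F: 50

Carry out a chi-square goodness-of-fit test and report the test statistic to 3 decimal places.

70.948

χ² = (43−39)²/39 + (66−34)²/34 + (19−53)²/53 + (52−77)²/77 + (79−55)²/55 + (50−51)²/51
   = 0.4103 + 30.1176 + 21.8113 + 8.1169 + 10.4727 + 0.0196
Sum = 70.948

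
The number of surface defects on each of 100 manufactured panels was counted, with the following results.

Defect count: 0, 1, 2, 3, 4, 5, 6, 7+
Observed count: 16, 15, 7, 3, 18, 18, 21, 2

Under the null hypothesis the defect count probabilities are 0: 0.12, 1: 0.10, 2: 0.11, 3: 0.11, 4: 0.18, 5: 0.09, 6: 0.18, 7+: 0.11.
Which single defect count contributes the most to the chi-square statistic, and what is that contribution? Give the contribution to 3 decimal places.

Expected counts E_i = n·p_i: 100×0.12 = 12, 100×0.10 = 10, 100×0.11 = 11, 100×0.11 = 11, 100×0.18 = 18, 100×0.09 = 9, 100×0.18 = 18, 100×0.11 = 11.
cat         O        E   (O−E)²/E
0          16       12     1.3333
1          15       10     2.5000
2           7       11     1.4545
3           3       11     5.8182
4          18       18     0.0000
5          18        9     9.0000
6          21       18     0.5000
7+          2       11     7.3636
The largest term is for 5: 9.000.

5, 9.000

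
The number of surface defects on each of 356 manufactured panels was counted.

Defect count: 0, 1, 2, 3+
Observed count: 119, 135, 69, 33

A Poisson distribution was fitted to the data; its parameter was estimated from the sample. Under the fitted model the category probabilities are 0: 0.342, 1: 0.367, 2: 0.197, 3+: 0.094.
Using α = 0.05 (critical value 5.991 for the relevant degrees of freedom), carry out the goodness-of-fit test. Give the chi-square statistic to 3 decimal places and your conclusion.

Expected counts E_i = n·p_i: 356×0.342 = 121.752, 356×0.367 = 130.652, 356×0.197 = 70.132, 356×0.094 = 33.464.
0: (119 − 121.752)²/121.752 = 7.573504/121.752 = 0.0622
1: (135 − 130.652)²/130.652 = 18.905104/130.652 = 0.1447
2: (69 − 70.132)²/70.132 = 1.281424/70.132 = 0.0183
3+: (33 − 33.464)²/33.464 = 0.215296/33.464 = 0.0064
Sum = 0.232
df = 2. Since 0.232 < 5.991, we do not reject H₀.

0.232; do not reject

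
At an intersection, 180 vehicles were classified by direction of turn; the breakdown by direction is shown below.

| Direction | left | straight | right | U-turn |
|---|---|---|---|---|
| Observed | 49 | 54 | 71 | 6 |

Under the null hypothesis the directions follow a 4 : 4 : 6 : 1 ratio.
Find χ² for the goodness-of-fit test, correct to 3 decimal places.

Ratio total = 15. Expected counts: 180×4/15 = 48, 180×4/15 = 48, 180×6/15 = 72, 180×1/15 = 12.
cat           O        E   (O−E)²/E
left         49       48     0.0208
straight     54       48     0.7500
right        71       72     0.0139
U-turn        6       12     3.0000
Sum = 3.785

3.785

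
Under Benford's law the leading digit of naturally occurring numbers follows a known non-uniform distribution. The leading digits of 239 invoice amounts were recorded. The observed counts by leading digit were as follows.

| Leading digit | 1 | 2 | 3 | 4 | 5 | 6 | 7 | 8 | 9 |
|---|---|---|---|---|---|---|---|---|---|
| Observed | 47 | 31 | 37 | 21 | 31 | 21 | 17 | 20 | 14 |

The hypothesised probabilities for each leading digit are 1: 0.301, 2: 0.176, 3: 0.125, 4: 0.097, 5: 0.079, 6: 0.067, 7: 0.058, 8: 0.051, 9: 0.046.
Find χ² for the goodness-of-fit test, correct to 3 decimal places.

29.330

Expected counts E_i = n·p_i: 239×0.301 = 71.939, 239×0.176 = 42.064, 239×0.125 = 29.875, 239×0.097 = 23.183, 239×0.079 = 18.881, 239×0.067 = 16.013, 239×0.058 = 13.862, 239×0.051 = 12.189, 239×0.046 = 10.994.
χ² = (47−71.939)²/71.939 + (31−42.064)²/42.064 + (37−29.875)²/29.875 + (21−23.183)²/23.183 + (31−18.881)²/18.881 + (21−16.013)²/16.013 + (17−13.862)²/13.862 + (20−12.189)²/12.189 + (14−10.994)²/10.994
   = 8.6456 + 2.9101 + 1.6993 + 0.2056 + 7.7787 + 1.5531 + 0.7104 + 5.0055 + 0.8219
Sum = 29.330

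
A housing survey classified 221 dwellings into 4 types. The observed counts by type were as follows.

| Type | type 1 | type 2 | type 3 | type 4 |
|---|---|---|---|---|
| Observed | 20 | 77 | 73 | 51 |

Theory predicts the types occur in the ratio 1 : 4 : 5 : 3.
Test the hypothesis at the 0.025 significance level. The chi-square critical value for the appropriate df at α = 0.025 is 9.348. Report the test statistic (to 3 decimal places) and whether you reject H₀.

3.415; do not reject

Ratio total = 13. Expected counts: 221×1/13 = 17, 221×4/13 = 68, 221×5/13 = 85, 221×3/13 = 51.
type 1: (20 − 17)²/17 = 9/17 = 0.5294
type 2: (77 − 68)²/68 = 81/68 = 1.1912
type 3: (73 − 85)²/85 = 144/85 = 1.6941
type 4: (51 − 51)²/51 = 0/51 = 0.0000
Sum = 3.415
df = 3. Since 3.415 < 9.348, we do not reject H₀.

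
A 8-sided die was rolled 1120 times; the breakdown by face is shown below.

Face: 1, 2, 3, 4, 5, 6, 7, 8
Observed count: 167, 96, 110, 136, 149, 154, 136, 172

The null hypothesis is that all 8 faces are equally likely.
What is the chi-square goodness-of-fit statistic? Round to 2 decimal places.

Expected count for each of the 8 categories: 1120/8 = 140.
1: (167 − 140)²/140 = 729/140 = 5.207
2: (96 − 140)²/140 = 1936/140 = 13.829
3: (110 − 140)²/140 = 900/140 = 6.429
4: (136 − 140)²/140 = 16/140 = 0.114
5: (149 − 140)²/140 = 81/140 = 0.579
6: (154 − 140)²/140 = 196/140 = 1.400
7: (136 − 140)²/140 = 16/140 = 0.114
8: (172 − 140)²/140 = 1024/140 = 7.314
Sum = 34.99

34.99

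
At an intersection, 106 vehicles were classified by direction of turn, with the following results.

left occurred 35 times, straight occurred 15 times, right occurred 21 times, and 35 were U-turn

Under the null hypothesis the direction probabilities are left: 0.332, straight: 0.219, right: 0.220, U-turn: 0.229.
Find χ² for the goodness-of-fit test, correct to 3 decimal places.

Expected counts E_i = n·p_i: 106×0.332 = 35.192, 106×0.219 = 23.214, 106×0.220 = 23.32, 106×0.229 = 24.274.
left: (35 − 35.192)²/35.192 = 0.036864/35.192 = 0.0010
straight: (15 − 23.214)²/23.214 = 67.469796/23.214 = 2.9064
right: (21 − 23.32)²/23.32 = 5.3824/23.32 = 0.2308
U-turn: (35 − 24.274)²/24.274 = 115.047076/24.274 = 4.7395
Sum = 7.878

7.878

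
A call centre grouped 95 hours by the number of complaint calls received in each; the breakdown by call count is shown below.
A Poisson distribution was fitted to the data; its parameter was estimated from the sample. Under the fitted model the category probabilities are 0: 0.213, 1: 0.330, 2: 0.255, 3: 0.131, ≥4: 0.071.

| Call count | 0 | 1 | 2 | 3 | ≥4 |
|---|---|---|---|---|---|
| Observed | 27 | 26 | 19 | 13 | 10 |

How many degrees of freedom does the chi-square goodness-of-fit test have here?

There are k = 5 categories and 1 parameter estimated from the data, so df = 5 − 1 − 1 = 3.

3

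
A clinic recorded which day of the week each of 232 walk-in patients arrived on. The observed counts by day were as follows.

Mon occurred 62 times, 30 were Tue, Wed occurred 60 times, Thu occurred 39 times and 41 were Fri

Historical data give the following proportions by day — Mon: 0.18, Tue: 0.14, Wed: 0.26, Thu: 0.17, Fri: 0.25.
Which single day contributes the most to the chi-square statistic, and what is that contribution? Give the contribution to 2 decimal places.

Mon, 9.81

Expected counts E_i = n·p_i: 232×0.18 = 41.76, 232×0.14 = 32.48, 232×0.26 = 60.32, 232×0.17 = 39.44, 232×0.25 = 58.
Mon: (62 − 41.76)²/41.76 = 409.6576/41.76 = 9.810
Tue: (30 − 32.48)²/32.48 = 6.1504/32.48 = 0.189
Wed: (60 − 60.32)²/60.32 = 0.1024/60.32 = 0.002
Thu: (39 − 39.44)²/39.44 = 0.1936/39.44 = 0.005
Fri: (41 − 58)²/58 = 289/58 = 4.983
The largest term is for Mon: 9.81.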